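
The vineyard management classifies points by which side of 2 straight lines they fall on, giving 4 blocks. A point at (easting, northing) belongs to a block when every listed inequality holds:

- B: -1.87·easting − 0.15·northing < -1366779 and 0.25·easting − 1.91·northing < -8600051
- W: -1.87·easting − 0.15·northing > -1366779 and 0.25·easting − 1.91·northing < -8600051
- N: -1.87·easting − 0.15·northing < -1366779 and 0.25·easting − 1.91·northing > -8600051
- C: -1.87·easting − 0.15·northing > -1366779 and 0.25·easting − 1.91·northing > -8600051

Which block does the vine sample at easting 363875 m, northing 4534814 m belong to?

C

-1.87·363875 − 0.15·4534814 = -1360668.350, which is > -1366779
0.25·363875 − 1.91·4534814 = -8570525.990, which is > -8600051
This sign pattern matches C.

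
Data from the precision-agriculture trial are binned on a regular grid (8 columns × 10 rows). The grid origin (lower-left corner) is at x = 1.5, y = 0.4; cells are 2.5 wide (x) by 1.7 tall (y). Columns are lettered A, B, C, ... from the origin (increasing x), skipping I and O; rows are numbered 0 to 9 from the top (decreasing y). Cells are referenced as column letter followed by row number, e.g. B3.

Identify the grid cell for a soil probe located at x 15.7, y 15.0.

F1

Column index: ⌊(15.7 − 1.5) / 2.5⌋ = ⌊5.680⌋ = 5 → column F
Row offset from origin: ⌊(15.0 − 0.4) / 1.7⌋ = ⌊8.588⌋ = 8 → row 1 (counted from top)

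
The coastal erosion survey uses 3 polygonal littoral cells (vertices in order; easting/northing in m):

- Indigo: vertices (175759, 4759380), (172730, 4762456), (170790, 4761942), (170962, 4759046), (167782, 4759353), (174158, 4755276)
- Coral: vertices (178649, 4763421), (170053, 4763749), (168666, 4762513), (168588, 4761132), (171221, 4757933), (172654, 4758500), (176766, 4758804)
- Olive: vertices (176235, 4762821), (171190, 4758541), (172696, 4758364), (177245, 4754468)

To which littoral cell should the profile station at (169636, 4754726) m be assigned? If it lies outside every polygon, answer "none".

Cast a ray rightward from (169636, 4754726). For each polygon, the edges (by vertex number in listed order) whose endpoints lie on opposite sides of northing = 4754726, where each meets that height, and whether that is right or left of the point:
Indigo: no edge straddles that height → 0 crossings.
Coral: no edge straddles that height → 0 crossings.
Olive: 3–4 at easting≈176943.8 (right), 4–1 at easting≈177213.8 (right) → 2 crossings.
All counts are even, so the point lies outside every listed polygon.

none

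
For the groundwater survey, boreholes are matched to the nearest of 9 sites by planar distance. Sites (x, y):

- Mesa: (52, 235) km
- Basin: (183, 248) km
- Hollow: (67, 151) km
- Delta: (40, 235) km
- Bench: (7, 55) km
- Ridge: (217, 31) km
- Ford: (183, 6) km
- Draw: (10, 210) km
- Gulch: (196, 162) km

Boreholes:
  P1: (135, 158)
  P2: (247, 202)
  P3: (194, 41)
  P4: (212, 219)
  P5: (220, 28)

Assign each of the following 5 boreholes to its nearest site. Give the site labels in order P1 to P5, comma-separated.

Gulch, Gulch, Ridge, Basin, Ridge

P1 → Gulch (d²=3737.00)
P2 → Gulch (d²=4201.00)
P3 → Ridge (d²=629.00)
P4 → Basin (d²=1682.00)
P5 → Ridge (d²=18.00)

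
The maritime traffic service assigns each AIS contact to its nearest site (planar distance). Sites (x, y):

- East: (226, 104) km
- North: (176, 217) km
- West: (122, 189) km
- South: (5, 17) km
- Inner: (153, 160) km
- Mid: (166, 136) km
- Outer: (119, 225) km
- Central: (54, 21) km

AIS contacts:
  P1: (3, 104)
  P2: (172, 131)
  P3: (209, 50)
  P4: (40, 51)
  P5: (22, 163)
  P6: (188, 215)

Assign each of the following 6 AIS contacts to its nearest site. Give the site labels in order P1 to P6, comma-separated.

South, Mid, East, Central, West, North

P1 → South (d²=7573.00)
P2 → Mid (d²=61.00)
P3 → East (d²=3205.00)
P4 → Central (d²=1096.00)
P5 → West (d²=10676.00)
P6 → North (d²=148.00)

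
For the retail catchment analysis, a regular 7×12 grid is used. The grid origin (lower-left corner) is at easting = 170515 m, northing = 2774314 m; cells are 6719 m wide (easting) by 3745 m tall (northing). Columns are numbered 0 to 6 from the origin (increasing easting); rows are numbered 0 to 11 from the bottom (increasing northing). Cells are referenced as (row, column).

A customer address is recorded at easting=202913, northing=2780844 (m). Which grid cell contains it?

(1, 4)

Column index: ⌊(202913 − 170515) / 6719⌋ = ⌊4.822⌋ = 4
Row offset from origin: ⌊(2780844 − 2774314) / 3745⌋ = ⌊1.744⌋ = 1 → row 1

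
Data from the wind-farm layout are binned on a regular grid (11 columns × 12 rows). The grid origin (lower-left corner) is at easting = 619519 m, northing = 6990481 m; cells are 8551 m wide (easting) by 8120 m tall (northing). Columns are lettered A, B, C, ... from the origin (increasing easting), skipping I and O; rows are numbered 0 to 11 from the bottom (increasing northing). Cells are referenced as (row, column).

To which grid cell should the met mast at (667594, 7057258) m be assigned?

Column index: ⌊(667594 − 619519) / 8551⌋ = ⌊5.622⌋ = 5 → column F
Row offset from origin: ⌊(7057258 − 6990481) / 8120⌋ = ⌊8.224⌋ = 8 → row 8

(8, F)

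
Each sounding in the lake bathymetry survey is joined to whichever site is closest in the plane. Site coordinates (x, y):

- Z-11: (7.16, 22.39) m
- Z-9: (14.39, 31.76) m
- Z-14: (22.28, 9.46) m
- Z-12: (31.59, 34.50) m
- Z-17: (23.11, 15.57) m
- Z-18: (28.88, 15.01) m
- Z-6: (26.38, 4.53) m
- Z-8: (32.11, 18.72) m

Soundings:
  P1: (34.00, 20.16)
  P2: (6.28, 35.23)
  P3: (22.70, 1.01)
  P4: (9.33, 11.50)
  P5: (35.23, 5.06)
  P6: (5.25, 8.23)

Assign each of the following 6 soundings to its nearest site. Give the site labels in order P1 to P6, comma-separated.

Z-8, Z-9, Z-6, Z-11, Z-6, Z-11

P1 → Z-8 (d²=5.65)
P2 → Z-9 (d²=77.81)
P3 → Z-6 (d²=25.93)
P4 → Z-11 (d²=123.30)
P5 → Z-6 (d²=78.60)
P6 → Z-11 (d²=204.15)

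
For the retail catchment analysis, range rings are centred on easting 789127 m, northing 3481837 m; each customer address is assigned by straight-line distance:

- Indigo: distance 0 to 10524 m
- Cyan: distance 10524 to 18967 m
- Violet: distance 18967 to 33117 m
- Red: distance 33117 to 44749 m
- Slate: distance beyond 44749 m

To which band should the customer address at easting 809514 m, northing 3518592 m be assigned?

Red

Distance = √((809514−789127)² + (3518592−3481837)²) = √(415629769.000 + 1350930025.000) = 42030.463 m.
33117 ≤ 42030.463 < 44749 → Red.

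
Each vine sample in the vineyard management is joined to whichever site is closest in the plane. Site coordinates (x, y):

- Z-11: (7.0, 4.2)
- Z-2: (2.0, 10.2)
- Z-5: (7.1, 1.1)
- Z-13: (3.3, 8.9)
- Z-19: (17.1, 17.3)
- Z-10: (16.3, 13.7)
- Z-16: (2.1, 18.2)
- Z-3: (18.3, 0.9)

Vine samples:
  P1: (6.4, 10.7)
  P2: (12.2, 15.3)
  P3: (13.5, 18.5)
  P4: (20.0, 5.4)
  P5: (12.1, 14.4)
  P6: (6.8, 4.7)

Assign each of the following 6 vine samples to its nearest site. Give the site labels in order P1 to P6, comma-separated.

Z-13, Z-10, Z-19, Z-3, Z-10, Z-11

P1 → Z-13 (d²=12.85)
P2 → Z-10 (d²=19.37)
P3 → Z-19 (d²=14.40)
P4 → Z-3 (d²=23.14)
P5 → Z-10 (d²=18.13)
P6 → Z-11 (d²=0.29)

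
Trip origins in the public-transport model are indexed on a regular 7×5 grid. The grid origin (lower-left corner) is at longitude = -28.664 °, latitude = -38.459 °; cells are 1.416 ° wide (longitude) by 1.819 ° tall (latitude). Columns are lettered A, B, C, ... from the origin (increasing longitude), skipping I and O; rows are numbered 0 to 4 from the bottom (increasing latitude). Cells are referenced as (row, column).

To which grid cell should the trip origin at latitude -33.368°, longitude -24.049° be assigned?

Column index: ⌊(-24.049 − -28.664) / 1.416⌋ = ⌊3.259⌋ = 3 → column D
Row offset from origin: ⌊(-33.368 − -38.459) / 1.819⌋ = ⌊2.799⌋ = 2 → row 2

(2, D)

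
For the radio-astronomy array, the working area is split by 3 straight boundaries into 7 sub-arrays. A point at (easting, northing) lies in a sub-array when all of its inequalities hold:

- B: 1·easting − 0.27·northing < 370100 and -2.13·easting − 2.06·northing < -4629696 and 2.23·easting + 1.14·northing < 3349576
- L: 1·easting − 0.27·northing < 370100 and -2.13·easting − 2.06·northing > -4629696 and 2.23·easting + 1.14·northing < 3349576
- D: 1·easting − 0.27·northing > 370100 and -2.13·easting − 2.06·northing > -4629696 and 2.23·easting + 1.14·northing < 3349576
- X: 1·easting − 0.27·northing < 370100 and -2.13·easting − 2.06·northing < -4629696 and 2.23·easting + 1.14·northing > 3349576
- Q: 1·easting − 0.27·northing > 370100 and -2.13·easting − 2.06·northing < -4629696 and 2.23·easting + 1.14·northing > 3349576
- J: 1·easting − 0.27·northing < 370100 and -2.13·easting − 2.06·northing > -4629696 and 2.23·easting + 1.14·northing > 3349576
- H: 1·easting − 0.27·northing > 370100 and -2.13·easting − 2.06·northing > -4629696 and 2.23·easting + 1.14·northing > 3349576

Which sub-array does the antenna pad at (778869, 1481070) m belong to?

1·778869 − 0.27·1481070 = 378980.100, which is > 370100
-2.13·778869 − 2.06·1481070 = -4709995.170, which is < -4629696
2.23·778869 + 1.14·1481070 = 3425297.670, which is > 3349576
This sign pattern matches Q.

Q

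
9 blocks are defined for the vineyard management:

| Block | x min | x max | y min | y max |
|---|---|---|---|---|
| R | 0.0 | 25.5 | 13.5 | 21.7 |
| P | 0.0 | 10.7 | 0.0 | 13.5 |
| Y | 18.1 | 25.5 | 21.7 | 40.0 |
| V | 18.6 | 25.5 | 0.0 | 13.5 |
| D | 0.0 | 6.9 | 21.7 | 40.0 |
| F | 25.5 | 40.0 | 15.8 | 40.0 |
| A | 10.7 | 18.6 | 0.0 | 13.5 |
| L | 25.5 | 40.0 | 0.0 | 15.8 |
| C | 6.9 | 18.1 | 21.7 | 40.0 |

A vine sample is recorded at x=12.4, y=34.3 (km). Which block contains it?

The point has x = 12.4 and y = 34.3.
Only C satisfies 6.9 ≤ x ≤ 18.1 and 21.7 ≤ y ≤ 40.0.

C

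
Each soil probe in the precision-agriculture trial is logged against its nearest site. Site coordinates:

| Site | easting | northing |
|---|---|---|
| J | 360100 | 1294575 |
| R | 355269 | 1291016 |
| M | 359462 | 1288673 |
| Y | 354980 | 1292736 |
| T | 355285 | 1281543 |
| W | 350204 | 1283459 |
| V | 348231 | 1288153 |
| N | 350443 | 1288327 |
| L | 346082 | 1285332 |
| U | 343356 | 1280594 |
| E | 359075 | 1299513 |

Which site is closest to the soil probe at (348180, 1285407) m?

Squared distances to each site:
J: 226138624.000; R: 81714802.000; M: 137950280.000; Y: 99954241.000; T: 65411521.000; W: 7891280.000; V: 7543117.000; N: 13647569.000; L: 4407229.000; U: 46435945.000; E: 317680261.000.
Minimum at L.

L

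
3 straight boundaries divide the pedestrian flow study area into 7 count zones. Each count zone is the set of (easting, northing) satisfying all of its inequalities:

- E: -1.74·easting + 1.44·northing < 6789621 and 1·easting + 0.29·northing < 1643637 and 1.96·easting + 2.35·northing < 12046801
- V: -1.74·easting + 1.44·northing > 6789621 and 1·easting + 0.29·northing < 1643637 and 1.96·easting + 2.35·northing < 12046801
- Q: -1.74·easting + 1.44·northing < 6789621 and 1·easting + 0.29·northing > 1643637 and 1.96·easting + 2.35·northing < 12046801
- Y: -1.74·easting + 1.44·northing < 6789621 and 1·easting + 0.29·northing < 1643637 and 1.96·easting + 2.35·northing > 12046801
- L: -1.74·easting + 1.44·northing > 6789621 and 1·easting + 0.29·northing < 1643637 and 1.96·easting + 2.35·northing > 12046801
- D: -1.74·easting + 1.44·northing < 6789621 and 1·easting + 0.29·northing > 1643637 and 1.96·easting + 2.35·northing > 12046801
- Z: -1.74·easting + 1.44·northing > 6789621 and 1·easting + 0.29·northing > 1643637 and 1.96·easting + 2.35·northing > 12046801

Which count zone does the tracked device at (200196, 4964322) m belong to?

-1.74·200196 + 1.44·4964322 = 6800282.640, which is > 6789621
1·200196 + 0.29·4964322 = 1639849.380, which is < 1643637
1.96·200196 + 2.35·4964322 = 12058540.860, which is > 12046801
This sign pattern matches L.

L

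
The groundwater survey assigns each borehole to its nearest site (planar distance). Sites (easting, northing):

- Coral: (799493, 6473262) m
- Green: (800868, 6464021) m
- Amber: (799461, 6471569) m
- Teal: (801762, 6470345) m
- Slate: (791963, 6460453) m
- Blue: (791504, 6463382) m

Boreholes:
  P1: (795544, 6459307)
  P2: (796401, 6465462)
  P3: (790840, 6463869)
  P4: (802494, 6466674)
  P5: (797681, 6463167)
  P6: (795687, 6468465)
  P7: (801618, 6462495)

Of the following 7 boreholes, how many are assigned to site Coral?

0

P1 → Slate
P2 → Green
P3 → Blue
P4 → Green
P5 → Green
P6 → Amber
P7 → Green
0 of the 7 go to Coral.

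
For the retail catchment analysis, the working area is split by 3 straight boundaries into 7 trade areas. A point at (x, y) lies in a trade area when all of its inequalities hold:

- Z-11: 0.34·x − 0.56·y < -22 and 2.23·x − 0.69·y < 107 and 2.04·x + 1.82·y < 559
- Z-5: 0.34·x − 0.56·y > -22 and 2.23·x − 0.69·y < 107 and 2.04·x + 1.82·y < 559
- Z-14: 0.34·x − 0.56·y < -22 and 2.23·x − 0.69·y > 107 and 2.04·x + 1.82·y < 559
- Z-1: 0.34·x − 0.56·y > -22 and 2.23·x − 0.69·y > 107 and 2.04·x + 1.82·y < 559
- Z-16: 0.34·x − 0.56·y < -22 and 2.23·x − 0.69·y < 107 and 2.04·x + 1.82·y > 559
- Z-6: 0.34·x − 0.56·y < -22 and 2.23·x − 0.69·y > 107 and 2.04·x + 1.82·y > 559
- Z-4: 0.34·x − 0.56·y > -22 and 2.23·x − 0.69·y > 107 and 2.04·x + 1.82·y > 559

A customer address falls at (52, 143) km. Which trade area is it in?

0.34·52 − 0.56·143 = -62.400, which is < -22
2.23·52 − 0.69·143 = 17.290, which is < 107
2.04·52 + 1.82·143 = 366.340, which is < 559
This sign pattern matches Z-11.

Z-11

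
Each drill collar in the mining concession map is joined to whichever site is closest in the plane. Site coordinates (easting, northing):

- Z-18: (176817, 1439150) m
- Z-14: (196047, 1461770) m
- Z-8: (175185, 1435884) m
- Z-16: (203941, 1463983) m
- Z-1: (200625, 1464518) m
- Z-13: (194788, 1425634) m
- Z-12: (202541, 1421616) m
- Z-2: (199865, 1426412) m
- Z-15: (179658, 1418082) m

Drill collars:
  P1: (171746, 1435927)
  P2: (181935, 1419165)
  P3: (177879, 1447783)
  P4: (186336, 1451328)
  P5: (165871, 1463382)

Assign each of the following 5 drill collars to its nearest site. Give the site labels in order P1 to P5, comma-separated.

P1 → Z-8 (d²=11828570.00)
P2 → Z-15 (d²=6357618.00)
P3 → Z-18 (d²=75656533.00)
P4 → Z-14 (d²=203338885.00)
P5 → Z-18 (d²=707004740.00)

Z-8, Z-15, Z-18, Z-14, Z-18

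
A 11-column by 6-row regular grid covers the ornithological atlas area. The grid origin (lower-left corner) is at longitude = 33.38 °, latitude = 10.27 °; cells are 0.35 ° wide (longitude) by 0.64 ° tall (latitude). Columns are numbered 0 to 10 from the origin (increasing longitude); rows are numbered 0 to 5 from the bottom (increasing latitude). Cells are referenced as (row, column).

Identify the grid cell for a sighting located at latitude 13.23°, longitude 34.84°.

(4, 4)

Column index: ⌊(34.84 − 33.38) / 0.35⌋ = ⌊4.171⌋ = 4
Row offset from origin: ⌊(13.23 − 10.27) / 0.64⌋ = ⌊4.625⌋ = 4 → row 4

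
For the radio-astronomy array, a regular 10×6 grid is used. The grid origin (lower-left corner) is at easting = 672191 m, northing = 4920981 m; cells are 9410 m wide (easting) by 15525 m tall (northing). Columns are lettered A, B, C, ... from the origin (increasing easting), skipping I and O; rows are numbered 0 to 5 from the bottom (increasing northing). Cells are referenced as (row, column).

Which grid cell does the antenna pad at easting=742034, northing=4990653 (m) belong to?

Column index: ⌊(742034 − 672191) / 9410⌋ = ⌊7.422⌋ = 7 → column H
Row offset from origin: ⌊(4990653 − 4920981) / 15525⌋ = ⌊4.488⌋ = 4 → row 4

(4, H)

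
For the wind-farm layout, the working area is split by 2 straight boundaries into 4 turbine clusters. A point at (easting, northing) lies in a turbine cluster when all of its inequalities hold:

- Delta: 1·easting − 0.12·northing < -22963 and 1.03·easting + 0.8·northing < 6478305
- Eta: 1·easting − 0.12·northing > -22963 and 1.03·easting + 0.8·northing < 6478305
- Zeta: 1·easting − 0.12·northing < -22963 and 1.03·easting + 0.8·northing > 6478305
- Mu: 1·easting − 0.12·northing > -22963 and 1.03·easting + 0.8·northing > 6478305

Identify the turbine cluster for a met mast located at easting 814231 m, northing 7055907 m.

1·814231 − 0.12·7055907 = -32477.840, which is < -22963
1.03·814231 + 0.8·7055907 = 6483383.530, which is > 6478305
This sign pattern matches Zeta.

Zeta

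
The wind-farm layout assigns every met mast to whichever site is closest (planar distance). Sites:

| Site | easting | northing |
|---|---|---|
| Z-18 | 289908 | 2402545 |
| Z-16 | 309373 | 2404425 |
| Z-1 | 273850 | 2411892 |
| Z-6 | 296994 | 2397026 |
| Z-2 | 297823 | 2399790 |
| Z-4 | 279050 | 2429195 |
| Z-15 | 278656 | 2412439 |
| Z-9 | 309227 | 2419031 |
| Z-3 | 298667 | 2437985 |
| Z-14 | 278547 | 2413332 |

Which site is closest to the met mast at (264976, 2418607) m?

Z-1

Squared distances to each site:
Z-18: 879592468.000; Z-16: 2172222733.000; Z-1: 123839101.000; Z-6: 1490891885.000; Z-2: 1433004898.000; Z-4: 310183220.000; Z-15: 225186624.000; Z-9: 1958330777.000; Z-3: 1510590365.000; Z-14: 211997666.000.
Minimum at Z-1.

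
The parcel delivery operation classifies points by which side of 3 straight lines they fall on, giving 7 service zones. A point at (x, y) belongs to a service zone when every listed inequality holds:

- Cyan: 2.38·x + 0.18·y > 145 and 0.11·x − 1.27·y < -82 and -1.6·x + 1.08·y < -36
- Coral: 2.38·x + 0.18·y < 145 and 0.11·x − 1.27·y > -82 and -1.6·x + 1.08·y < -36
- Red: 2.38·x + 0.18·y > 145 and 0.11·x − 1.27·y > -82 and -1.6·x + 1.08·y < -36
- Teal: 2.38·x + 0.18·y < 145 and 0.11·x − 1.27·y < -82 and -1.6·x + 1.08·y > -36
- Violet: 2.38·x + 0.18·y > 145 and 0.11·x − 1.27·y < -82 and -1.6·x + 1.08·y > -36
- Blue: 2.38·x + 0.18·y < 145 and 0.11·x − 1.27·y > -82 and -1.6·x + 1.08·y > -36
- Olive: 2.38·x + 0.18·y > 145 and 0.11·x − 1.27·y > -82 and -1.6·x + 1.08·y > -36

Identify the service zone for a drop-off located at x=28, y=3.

2.38·28 + 0.18·3 = 67.180, which is < 145
0.11·28 − 1.27·3 = -0.730, which is > -82
-1.6·28 + 1.08·3 = -41.560, which is < -36
This sign pattern matches Coral.

Coral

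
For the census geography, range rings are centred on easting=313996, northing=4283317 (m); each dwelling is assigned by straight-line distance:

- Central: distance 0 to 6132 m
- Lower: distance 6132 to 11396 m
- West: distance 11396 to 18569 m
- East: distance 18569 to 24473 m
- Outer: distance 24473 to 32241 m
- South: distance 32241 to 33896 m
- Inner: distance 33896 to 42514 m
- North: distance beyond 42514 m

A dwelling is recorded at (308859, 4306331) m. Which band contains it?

Distance = √((308859−313996)² + (4306331−4283317)²) = √(26388769.000 + 529644196.000) = 23580.351 m.
18569 ≤ 23580.351 < 24473 → East.

East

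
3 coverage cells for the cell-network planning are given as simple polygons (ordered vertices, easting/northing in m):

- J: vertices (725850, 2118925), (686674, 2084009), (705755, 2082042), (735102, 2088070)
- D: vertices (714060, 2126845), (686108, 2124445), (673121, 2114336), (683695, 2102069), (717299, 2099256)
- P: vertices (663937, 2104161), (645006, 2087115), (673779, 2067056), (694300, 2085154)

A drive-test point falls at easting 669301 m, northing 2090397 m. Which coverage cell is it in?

Cast a ray rightward from (669301, 2090397). For each polygon, the edges (by vertex number in listed order) whose endpoints lie on opposite sides of northing = 2090397, where each meets that height, and whether that is right or left of the point:
J: 1–2 at easting≈693841.4 (right), 4–1 at easting≈734404.2 (right) → 2 crossings.
D: no edge straddles that height → 0 crossings.
P: 1–2 at easting≈648650.9 (left), 4–1 at easting≈685924.5 (right) → 1 crossing.
Only P has an odd count, so the point is inside P.

P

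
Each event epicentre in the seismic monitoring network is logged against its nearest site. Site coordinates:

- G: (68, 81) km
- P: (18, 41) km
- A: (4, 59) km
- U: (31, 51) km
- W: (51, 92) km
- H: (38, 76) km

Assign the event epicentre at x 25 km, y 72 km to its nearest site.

H

Squared distances to each site:
G: 1930.000; P: 1010.000; A: 610.000; U: 477.000; W: 1076.000; H: 185.000.
Minimum at H.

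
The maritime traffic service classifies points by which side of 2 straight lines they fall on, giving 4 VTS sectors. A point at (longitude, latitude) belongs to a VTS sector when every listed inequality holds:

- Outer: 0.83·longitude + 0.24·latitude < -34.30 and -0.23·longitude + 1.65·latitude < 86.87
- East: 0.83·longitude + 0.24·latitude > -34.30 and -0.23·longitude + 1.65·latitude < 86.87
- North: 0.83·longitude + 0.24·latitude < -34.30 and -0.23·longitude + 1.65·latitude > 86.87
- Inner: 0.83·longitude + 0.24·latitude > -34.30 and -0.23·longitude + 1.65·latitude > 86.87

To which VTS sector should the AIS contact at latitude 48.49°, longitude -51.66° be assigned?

0.83·-51.66 + 0.24·48.49 = -31.240, which is > -34.30
-0.23·-51.66 + 1.65·48.49 = 91.890, which is > 86.87
This sign pattern matches Inner.

Inner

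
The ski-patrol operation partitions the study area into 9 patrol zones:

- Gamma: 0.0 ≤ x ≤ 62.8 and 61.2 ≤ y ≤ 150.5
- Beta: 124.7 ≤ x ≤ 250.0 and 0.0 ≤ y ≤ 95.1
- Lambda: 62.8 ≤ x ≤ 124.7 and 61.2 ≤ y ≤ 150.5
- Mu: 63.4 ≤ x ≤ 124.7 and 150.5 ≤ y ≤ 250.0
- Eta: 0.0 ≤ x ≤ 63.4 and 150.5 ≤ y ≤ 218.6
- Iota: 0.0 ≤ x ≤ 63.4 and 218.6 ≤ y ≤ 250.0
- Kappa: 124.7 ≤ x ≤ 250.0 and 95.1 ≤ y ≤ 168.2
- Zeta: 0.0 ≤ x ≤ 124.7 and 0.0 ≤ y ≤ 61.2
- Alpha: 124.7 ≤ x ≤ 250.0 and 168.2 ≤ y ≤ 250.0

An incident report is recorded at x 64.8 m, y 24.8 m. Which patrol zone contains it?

Zeta

The point has x = 64.8 and y = 24.8.
Only Zeta satisfies 0.0 ≤ x ≤ 124.7 and 0.0 ≤ y ≤ 61.2.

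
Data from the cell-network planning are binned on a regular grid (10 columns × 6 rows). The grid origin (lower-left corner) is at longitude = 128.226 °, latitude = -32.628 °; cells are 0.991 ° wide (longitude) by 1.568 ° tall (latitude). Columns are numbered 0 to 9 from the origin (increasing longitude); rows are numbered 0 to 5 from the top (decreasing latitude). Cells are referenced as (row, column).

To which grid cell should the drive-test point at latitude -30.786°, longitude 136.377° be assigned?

(4, 8)

Column index: ⌊(136.377 − 128.226) / 0.991⌋ = ⌊8.225⌋ = 8
Row offset from origin: ⌊(-30.786 − -32.628) / 1.568⌋ = ⌊1.175⌋ = 1 → row 4 (counted from top)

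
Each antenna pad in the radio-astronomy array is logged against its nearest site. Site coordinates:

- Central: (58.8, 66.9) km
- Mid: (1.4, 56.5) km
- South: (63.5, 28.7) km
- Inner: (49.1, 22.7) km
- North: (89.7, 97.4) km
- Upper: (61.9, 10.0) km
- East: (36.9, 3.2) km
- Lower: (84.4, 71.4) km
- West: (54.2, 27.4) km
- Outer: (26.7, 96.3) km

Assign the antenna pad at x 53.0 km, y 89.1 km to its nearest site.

Squared distances to each site:
Central: 526.480; Mid: 3725.320; South: 3758.410; Inner: 4424.170; North: 1415.780; Upper: 6336.020; East: 7638.020; Lower: 1299.250; West: 3808.330; Outer: 743.530.
Minimum at Central.

Central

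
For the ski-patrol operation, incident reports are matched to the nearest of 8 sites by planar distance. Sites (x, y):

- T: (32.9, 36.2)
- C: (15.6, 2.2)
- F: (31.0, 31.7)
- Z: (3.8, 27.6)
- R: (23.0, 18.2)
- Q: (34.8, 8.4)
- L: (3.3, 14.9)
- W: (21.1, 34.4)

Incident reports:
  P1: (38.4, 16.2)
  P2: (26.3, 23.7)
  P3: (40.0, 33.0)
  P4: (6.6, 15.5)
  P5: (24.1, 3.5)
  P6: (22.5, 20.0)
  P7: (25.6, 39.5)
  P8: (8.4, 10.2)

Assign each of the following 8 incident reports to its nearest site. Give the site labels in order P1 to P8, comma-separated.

P1 → Q (d²=73.80)
P2 → R (d²=41.14)
P3 → T (d²=60.65)
P4 → L (d²=11.25)
P5 → C (d²=73.94)
P6 → R (d²=3.49)
P7 → W (d²=46.26)
P8 → L (d²=48.10)

Q, R, T, L, C, R, W, L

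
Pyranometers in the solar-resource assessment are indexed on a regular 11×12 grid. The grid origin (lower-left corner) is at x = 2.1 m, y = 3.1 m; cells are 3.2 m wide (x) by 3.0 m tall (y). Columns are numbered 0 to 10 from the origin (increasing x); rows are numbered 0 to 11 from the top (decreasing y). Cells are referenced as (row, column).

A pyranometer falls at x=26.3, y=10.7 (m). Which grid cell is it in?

(9, 7)

Column index: ⌊(26.3 − 2.1) / 3.2⌋ = ⌊7.562⌋ = 7
Row offset from origin: ⌊(10.7 − 3.1) / 3.0⌋ = ⌊2.533⌋ = 2 → row 9 (counted from top)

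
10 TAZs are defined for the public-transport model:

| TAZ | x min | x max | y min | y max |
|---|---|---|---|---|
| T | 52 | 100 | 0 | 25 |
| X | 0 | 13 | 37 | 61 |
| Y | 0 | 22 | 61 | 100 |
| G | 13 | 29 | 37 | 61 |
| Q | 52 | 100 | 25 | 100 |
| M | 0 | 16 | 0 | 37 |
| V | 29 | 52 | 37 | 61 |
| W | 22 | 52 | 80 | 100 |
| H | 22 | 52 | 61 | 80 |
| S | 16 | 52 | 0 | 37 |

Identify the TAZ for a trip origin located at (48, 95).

The point has x = 48 and y = 95.
Only W satisfies 22 ≤ x ≤ 52 and 80 ≤ y ≤ 100.

W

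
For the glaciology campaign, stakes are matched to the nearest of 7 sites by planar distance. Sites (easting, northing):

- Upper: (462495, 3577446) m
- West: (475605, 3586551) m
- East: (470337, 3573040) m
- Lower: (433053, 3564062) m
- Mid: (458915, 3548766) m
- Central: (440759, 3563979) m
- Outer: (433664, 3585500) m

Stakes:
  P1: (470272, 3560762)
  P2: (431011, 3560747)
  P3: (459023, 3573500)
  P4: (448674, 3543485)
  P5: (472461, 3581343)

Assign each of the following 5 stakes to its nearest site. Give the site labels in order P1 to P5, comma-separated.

East, Lower, Upper, Mid, West

P1 → East (d²=150753509.00)
P2 → Lower (d²=15158989.00)
P3 → Upper (d²=27625700.00)
P4 → Mid (d²=132767042.00)
P5 → West (d²=37008000.00)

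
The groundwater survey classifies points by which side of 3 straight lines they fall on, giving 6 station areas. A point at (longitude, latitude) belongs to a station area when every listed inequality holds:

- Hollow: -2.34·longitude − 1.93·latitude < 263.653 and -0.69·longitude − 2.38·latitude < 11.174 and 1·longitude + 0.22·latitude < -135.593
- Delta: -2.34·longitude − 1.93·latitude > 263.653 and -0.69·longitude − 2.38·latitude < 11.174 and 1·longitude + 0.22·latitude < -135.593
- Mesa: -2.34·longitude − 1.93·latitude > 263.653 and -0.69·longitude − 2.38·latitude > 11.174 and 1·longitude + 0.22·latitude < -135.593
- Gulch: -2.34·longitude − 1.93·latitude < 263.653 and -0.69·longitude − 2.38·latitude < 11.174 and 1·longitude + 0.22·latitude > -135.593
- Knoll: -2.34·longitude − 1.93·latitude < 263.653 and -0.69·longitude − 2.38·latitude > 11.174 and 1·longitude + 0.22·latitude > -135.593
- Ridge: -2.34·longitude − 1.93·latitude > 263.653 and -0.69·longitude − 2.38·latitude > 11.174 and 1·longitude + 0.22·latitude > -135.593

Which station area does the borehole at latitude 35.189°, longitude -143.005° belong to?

-2.34·-143.005 − 1.93·35.189 = 266.717, which is > 263.653
-0.69·-143.005 − 2.38·35.189 = 14.924, which is > 11.174
1·-143.005 + 0.22·35.189 = -135.263, which is > -135.593
This sign pattern matches Ridge.

Ridge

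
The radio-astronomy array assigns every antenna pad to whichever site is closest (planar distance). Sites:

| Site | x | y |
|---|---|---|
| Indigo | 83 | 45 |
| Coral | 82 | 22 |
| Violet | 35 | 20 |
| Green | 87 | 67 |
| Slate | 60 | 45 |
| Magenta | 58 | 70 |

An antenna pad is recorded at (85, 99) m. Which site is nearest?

Green

Squared distances to each site:
Indigo: 2920.000; Coral: 5938.000; Violet: 8741.000; Green: 1028.000; Slate: 3541.000; Magenta: 1570.000.
Minimum at Green.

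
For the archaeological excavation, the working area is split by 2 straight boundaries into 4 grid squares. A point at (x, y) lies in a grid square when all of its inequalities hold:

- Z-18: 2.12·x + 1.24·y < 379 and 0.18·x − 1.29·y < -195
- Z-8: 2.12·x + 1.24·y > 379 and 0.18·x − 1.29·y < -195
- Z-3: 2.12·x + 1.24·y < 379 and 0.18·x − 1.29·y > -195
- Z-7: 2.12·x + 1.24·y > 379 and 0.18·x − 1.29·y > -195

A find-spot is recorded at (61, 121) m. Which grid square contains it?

Z-3

2.12·61 + 1.24·121 = 279.360, which is < 379
0.18·61 − 1.29·121 = -145.110, which is > -195
This sign pattern matches Z-3.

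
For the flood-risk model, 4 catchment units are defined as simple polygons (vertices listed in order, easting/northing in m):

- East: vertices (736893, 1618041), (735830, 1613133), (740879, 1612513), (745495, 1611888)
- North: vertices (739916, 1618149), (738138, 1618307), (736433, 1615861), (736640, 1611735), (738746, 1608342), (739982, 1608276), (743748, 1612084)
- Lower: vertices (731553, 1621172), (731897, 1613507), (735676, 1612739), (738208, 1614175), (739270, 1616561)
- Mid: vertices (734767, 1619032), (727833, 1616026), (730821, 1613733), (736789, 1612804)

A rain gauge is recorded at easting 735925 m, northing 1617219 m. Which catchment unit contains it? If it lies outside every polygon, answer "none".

Lower

Cast a ray rightward from (735925, 1617219). For each polygon, the edges (by vertex number in listed order) whose endpoints lie on opposite sides of northing = 1617219, where each meets that height, and whether that is right or left of the point:
East: 1–2 at easting≈736715.0 (right), 4–1 at easting≈738042.2 (right) → 2 crossings.
North: 2–3 at easting≈737379.6 (right), 7–1 at easting≈740503.6 (right) → 2 crossings.
Lower: 1–2 at easting≈731730.4 (left), 5–1 at easting≈738168.8 (right) → 1 crossing.
Mid: 1–2 at easting≈730584.9 (left), 4–1 at easting≈735355.6 (left) → 0 crossings.
Only Lower has an odd count, so the point is inside Lower.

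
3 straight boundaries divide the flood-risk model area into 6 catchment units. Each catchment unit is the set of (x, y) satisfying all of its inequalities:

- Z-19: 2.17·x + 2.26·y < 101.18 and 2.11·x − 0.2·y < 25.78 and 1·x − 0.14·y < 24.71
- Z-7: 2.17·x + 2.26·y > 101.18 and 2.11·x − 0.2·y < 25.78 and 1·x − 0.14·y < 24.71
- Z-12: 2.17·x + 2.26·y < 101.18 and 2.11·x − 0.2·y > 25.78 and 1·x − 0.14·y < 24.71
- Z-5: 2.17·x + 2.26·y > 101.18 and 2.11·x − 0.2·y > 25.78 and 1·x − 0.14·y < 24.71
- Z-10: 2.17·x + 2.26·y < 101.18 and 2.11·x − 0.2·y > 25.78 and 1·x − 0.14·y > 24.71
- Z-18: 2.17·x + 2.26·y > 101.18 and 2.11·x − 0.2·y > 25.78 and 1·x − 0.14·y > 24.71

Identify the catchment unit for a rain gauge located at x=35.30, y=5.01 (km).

Z-10

2.17·35.30 + 2.26·5.01 = 87.924, which is < 101.18
2.11·35.30 − 0.2·5.01 = 73.481, which is > 25.78
1·35.30 − 0.14·5.01 = 34.599, which is > 24.71
This sign pattern matches Z-10.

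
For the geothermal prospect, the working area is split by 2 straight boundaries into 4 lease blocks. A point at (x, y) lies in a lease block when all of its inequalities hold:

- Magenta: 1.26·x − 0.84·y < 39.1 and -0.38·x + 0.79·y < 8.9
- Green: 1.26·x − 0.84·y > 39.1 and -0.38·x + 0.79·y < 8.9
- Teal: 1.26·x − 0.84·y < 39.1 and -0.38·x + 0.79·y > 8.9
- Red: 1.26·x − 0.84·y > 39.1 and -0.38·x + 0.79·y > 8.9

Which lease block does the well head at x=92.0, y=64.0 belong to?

1.26·92.0 − 0.84·64.0 = 62.160, which is > 39.1
-0.38·92.0 + 0.79·64.0 = 15.600, which is > 8.9
This sign pattern matches Red.

Red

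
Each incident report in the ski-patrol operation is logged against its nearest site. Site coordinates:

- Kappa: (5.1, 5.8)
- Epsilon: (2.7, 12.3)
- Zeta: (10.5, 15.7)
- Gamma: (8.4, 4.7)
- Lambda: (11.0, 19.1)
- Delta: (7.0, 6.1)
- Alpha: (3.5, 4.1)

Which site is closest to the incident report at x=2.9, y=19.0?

Squared distances to each site:
Kappa: 179.080; Epsilon: 44.930; Zeta: 68.650; Gamma: 234.740; Lambda: 65.620; Delta: 183.220; Alpha: 222.370.
Minimum at Epsilon.

Epsilon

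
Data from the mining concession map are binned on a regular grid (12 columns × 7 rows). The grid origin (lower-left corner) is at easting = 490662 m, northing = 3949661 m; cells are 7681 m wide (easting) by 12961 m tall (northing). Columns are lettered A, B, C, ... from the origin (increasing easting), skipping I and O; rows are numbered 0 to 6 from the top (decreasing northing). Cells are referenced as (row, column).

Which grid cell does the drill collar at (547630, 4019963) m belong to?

Column index: ⌊(547630 − 490662) / 7681⌋ = ⌊7.417⌋ = 7 → column H
Row offset from origin: ⌊(4019963 − 3949661) / 12961⌋ = ⌊5.424⌋ = 5 → row 1 (counted from top)

(1, H)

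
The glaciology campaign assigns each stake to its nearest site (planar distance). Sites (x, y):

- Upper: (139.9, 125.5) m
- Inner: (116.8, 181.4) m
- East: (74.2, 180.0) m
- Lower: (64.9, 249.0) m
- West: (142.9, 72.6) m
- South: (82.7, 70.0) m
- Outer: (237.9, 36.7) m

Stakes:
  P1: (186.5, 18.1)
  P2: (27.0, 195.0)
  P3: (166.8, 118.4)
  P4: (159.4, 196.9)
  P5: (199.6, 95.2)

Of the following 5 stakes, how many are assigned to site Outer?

1

P1 → Outer
P2 → East
P3 → Upper
P4 → Inner
P5 → West
1 of the 5 goes to Outer.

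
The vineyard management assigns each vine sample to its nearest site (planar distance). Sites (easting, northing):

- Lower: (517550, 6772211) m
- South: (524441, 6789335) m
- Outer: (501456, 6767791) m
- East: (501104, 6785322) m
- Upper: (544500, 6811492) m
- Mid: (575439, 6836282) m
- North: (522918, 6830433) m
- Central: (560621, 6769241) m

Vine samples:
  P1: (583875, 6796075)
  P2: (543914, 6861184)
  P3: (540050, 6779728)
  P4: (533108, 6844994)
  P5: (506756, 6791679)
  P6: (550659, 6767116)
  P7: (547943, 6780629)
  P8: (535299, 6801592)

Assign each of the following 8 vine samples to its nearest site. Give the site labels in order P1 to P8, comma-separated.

P1 → Central (d²=1260812072.00)
P2 → North (d²=1386456017.00)
P3 → South (d²=335935330.00)
P4 → North (d²=315858821.00)
P5 → East (d²=72356553.00)
P6 → Central (d²=103757069.00)
P7 → Central (d²=290418228.00)
P8 → Upper (d²=182668401.00)

Central, North, South, North, East, Central, Central, Upper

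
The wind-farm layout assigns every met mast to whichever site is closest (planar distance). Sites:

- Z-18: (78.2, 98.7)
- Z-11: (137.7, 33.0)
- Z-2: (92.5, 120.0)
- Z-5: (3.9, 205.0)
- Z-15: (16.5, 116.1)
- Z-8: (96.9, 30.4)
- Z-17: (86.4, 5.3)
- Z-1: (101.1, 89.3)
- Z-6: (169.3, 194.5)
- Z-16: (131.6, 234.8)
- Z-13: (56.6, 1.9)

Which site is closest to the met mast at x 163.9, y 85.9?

Squared distances to each site:
Z-18: 7508.330; Z-11: 3484.850; Z-2: 6260.770; Z-5: 39784.810; Z-15: 22638.800; Z-8: 7569.250; Z-17: 12502.610; Z-1: 3955.400; Z-6: 11823.120; Z-16: 23214.500; Z-13: 18569.290.
Minimum at Z-11.

Z-11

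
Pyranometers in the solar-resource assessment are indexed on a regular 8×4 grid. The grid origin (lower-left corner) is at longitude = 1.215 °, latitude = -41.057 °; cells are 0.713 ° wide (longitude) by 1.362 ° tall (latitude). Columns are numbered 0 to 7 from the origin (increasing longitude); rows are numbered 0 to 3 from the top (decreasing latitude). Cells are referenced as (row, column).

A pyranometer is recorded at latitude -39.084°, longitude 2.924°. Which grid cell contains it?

(2, 2)

Column index: ⌊(2.924 − 1.215) / 0.713⌋ = ⌊2.397⌋ = 2
Row offset from origin: ⌊(-39.084 − -41.057) / 1.362⌋ = ⌊1.449⌋ = 1 → row 2 (counted from top)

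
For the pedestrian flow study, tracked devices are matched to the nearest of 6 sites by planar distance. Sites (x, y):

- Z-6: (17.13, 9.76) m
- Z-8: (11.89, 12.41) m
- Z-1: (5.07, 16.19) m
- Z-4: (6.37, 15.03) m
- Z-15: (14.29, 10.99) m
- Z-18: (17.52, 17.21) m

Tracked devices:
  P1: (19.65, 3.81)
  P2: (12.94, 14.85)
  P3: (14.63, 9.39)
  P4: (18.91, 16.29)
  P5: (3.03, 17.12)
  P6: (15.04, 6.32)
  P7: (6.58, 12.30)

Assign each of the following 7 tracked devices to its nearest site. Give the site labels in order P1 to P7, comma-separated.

P1 → Z-6 (d²=41.75)
P2 → Z-8 (d²=7.06)
P3 → Z-15 (d²=2.68)
P4 → Z-18 (d²=2.78)
P5 → Z-1 (d²=5.03)
P6 → Z-6 (d²=16.20)
P7 → Z-4 (d²=7.50)

Z-6, Z-8, Z-15, Z-18, Z-1, Z-6, Z-4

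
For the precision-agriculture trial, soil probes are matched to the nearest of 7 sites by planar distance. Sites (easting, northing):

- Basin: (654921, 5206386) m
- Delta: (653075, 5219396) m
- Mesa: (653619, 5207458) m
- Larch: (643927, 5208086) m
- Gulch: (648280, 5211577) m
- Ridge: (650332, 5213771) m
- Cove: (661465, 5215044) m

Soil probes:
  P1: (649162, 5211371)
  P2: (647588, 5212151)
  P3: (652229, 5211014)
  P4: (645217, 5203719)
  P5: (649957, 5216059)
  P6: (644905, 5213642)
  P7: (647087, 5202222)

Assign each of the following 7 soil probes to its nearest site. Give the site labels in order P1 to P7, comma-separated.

P1 → Gulch (d²=820360.00)
P2 → Gulch (d²=808340.00)
P3 → Ridge (d²=11199658.00)
P4 → Larch (d²=20734789.00)
P5 → Ridge (d²=5375569.00)
P6 → Gulch (d²=15654850.00)
P7 → Larch (d²=44372096.00)

Gulch, Gulch, Ridge, Larch, Ridge, Gulch, Larch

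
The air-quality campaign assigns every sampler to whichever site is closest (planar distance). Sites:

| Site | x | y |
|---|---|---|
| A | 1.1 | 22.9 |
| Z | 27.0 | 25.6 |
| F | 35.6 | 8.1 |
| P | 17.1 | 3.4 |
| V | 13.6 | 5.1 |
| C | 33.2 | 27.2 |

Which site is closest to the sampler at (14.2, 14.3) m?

Squared distances to each site:
A: 245.570; Z: 291.530; F: 496.400; P: 127.220; V: 85.000; C: 527.410.
Minimum at V.

V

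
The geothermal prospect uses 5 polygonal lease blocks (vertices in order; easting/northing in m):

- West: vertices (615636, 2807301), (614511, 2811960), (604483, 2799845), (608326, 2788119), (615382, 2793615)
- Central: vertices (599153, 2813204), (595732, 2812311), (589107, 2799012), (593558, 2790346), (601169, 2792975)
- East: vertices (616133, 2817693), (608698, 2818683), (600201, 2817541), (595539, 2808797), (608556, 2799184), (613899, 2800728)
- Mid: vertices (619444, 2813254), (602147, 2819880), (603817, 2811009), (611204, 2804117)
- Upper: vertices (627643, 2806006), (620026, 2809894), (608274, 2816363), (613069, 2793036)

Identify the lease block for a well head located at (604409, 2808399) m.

East

Cast a ray rightward from (604409, 2808399). For each polygon, the edges (by vertex number in listed order) whose endpoints lie on opposite sides of northing = 2808399, where each meets that height, and whether that is right or left of the point:
West: 1–2 at easting≈615370.9 (right), 2–3 at easting≈611563.4 (right) → 2 crossings.
Central: 2–3 at easting≈593783.2 (left), 5–1 at easting≈599631.9 (left) → 0 crossings.
East: 4–5 at easting≈596077.9 (left), 6–1 at easting≈614909.1 (right) → 1 crossing.
Mid: 3–4 at easting≈606614.5 (right), 4–1 at easting≈615065.6 (right) → 2 crossings.
Upper: 1–2 at easting≈622954.9 (right), 3–4 at easting≈609911.0 (right) → 2 crossings.
Only East has an odd count, so the point is inside East.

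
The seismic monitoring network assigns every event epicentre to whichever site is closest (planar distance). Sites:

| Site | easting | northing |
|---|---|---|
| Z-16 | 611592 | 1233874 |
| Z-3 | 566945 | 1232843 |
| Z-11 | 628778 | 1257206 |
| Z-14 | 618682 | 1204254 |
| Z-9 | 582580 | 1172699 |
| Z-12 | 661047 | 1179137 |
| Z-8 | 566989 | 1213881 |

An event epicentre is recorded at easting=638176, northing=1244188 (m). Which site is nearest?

Z-11

Squared distances to each site:
Z-16: 813087652.000; Z-3: 5202564386.000; Z-11: 257790728.000; Z-14: 1974740392.000; Z-9: 8201592337.000; Z-12: 4754715242.000; Z-8: 5986103218.000.
Minimum at Z-11.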